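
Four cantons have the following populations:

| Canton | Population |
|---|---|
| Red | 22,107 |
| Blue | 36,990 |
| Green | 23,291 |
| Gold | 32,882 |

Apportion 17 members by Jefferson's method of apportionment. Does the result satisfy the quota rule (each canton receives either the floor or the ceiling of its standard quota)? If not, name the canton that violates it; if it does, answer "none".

Standard quotas: Red 3.260, Blue 5.455, Green 3.435, Gold 4.849.
Jefferson allocation: Red 3, Blue 6, Green 3, Gold 5.
Every allocation lies between the lower and upper quota.

none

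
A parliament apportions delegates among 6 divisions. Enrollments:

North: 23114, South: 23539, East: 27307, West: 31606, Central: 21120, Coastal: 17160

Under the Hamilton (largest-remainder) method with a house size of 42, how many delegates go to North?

Standard divisor: 143846 ÷ 42 ≈ 3424.905.
Standard quotas: North 6.7488, South 6.8729, East 7.9731, West 9.2283, Central 6.1666, Coastal 5.0104.
Lower quotas: North 6, South 6, East 7, West 9, Central 6, Coastal 5 (sum 39, leaving 3 seats).
Remainders in descending order: East 0.9731, South 0.8729, North 0.7488, West 0.2283, Central 0.1666, Coastal 0.0104.
Largest remainders: East, South, North receive the extra seats.
North receives 7.

7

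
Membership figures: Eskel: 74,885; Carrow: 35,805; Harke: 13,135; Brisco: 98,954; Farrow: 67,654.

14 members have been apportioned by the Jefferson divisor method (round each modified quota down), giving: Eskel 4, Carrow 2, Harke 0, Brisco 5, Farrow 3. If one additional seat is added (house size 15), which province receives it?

Farrow

Priority for the next seat is population ÷ (current seats + 1).
Priorities: Eskel 14977.000, Carrow 11935.000, Harke 13135.000, Brisco 16492.333, Farrow 16913.500.
Highest priority: Farrow.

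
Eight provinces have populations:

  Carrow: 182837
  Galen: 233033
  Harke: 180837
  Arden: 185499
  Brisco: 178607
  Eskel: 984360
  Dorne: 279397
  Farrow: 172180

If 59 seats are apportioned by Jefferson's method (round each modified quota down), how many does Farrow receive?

4

Standard divisor 2396750/59 ≈ 40622.881; standard quotas: Carrow 4.501, Galen 5.736, Harke 4.452, Arden 4.566, Brisco 4.397, Eskel 24.232, Dorne 6.878, Farrow 4.238.
Rounding down gives 4, 5, 4, 4, 4, 24, 6, 4 = 55 seats, so the divisor must be adjusted.
With modified divisor 37500: modified quotas Carrow 4.876, Galen 6.214, Harke 4.822, Arden 4.947, Brisco 4.763, Eskel 26.250, Dorne 7.451, Farrow 4.591.
Rounding down: Carrow 4, Galen 6, Harke 4, Arden 4, Brisco 4, Eskel 26, Dorne 7, Farrow 4 (total 59).
Farrow receives 4.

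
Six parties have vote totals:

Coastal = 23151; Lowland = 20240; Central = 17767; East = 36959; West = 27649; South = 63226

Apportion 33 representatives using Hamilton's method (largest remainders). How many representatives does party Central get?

3

The standard divisor is 188992/33 ≈ 5727.03.
Standard quotas: Coastal 4.0424, Lowland 3.5341, Central 3.1023, East 6.4534, West 4.8278, South 11.0399.
Lower quotas: Coastal 4, Lowland 3, Central 3, East 6, West 4, South 11 (sum 31, leaving 2 seats).
Remainders in descending order: West 0.8278, Lowland 0.5341, East 0.4534, Central 0.1023, Coastal 0.0424, South 0.0399.
Largest remainders: West, Lowland receive the extra seats.
Central receives 3.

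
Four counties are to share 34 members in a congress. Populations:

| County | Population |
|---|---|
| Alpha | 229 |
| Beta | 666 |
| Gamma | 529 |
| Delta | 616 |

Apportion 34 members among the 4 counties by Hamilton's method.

Standard divisor: 2040 ÷ 34 = 60.
Standard quotas: Alpha 3.817, Beta 11.100, Gamma 8.817, Delta 10.267.
Lower quotas: Alpha 3, Beta 11, Gamma 8, Delta 10 (sum 32, leaving 2 seats).
Remainders in descending order: Alpha 0.817, Gamma 0.817, Delta 0.267, Beta 0.100.
The surplus seats go to Alpha, Gamma.

Alpha 4; Beta 11; Gamma 9; Delta 10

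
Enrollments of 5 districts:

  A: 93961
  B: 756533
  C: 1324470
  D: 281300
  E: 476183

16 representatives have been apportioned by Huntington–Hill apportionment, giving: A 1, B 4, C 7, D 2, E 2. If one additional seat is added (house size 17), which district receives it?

E

Priority for the next seat is population ÷ (√(s·(s+1))).
Priorities: A 66440.460, B 169165.922, C 176989.749, D 114840.244, E 194400.896.
Highest priority: E.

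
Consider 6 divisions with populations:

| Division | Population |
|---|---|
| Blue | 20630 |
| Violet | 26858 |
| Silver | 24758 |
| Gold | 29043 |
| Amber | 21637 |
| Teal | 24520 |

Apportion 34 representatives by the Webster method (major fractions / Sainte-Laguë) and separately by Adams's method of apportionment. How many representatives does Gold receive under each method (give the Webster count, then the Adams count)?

Webster: Blue 5, Violet 6, Silver 6, Gold 7, Amber 5, Teal 5.
Adams: Blue 5, Violet 6, Silver 6, Gold 6, Amber 5, Teal 6.
Gold gets 7 under Webster and 6 under Adams.

7 and 6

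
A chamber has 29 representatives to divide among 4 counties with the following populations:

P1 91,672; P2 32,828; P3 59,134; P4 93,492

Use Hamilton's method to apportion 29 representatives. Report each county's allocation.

Total 277126; standard divisor 277126/29 ≈ 9556.069.
Standard quotas: P1 9.5931, P2 3.4353, P3 6.1881, P4 9.7835.
Lower quotas: P1 9, P2 3, P3 6, P4 9 (sum 27, leaving 2 seats).
Remainders in descending order: P4 0.7835, P1 0.5931, P2 0.4353, P3 0.1881.
Largest remainders: P4, P1 receive the extra seats.

P1=10, P2=3, P3=6, P4=10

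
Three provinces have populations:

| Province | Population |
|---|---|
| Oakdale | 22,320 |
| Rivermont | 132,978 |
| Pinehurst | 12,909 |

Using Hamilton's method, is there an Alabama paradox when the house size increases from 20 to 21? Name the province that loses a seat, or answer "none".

none

At 20 seats: Oakdale 3, Rivermont 16, Pinehurst 1.
At 21 seats: Oakdale 3, Rivermont 16, Pinehurst 2.
No province's allocation decreased.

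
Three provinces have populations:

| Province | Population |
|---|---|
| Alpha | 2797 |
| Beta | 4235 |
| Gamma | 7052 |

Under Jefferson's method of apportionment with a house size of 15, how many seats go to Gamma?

Standard divisor 14084/15 ≈ 938.933; standard quotas: Alpha 2.979, Beta 4.510, Gamma 7.511.
Rounding down gives 2, 4, 7 = 13 seats, so the divisor must be adjusted.
With modified divisor 860: modified quotas Alpha 3.252, Beta 4.924, Gamma 8.200.
Rounding down: Alpha 3, Beta 4, Gamma 8 (total 15).
Gamma receives 8.

8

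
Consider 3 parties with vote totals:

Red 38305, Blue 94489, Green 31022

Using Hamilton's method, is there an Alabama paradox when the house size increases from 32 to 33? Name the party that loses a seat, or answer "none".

At 32 seats: Red 8, Blue 18, Green 6.
At 33 seats: Red 8, Blue 19, Green 6.
No party's allocation decreased.

none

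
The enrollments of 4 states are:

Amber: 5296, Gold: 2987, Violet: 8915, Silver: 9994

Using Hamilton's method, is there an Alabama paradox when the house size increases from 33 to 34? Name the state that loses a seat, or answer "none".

none

At 33 seats: Amber 6, Gold 4, Violet 11, Silver 12.
At 34 seats: Amber 7, Gold 4, Violet 11, Silver 12.
No state's allocation decreased.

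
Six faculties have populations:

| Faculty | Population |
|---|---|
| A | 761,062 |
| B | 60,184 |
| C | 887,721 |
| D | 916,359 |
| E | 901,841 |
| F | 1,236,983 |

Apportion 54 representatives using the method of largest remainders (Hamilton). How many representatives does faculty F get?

14

The standard divisor is 4764150/54 = 88225.
Standard quotas: A 8.6264, B 0.6822, C 10.0620, D 10.3866, E 10.2221, F 14.0208.
Lower quotas: A 8, B 0, C 10, D 10, E 10, F 14 (sum 52, leaving 2 seats).
Remainders in descending order: B 0.6822, A 0.6264, D 0.3866, E 0.2221, C 0.0620, F 0.0208.
Largest remainders: B, A receive the extra seats.
F receives 14.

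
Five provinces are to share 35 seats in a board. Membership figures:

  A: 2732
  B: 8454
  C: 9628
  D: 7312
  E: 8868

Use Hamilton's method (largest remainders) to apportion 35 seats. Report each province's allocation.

Total 36994; standard divisor 36994/35 ≈ 1056.971.
Standard quotas: A 2.5847, B 7.9983, C 9.1090, D 6.9179, E 8.3900.
Lower quotas: A 2, B 7, C 9, D 6, E 8 (sum 32, leaving 3 seats).
Remainders in descending order: B 0.9983, D 0.9179, A 0.5847, E 0.3900, C 0.1090.
The surplus seats go to B, D, A.

A: 3, B: 8, C: 9, D: 7, E: 8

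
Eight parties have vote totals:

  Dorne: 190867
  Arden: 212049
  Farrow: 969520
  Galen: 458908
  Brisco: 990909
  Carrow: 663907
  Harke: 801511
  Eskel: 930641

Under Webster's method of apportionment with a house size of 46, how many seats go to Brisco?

Standard divisor 5218312/46 ≈ 113441.565; standard quotas: Dorne 1.683, Arden 1.869, Farrow 8.546, Galen 4.045, Brisco 8.735, Carrow 5.852, Harke 7.065, Eskel 8.204.
Rounding to the nearest integer gives 2, 2, 9, 4, 9, 6, 7, 8 = 47 seats, so the divisor must be adjusted.
With modified divisor 115300: modified quotas Dorne 1.655, Arden 1.839, Farrow 8.409, Galen 3.980, Brisco 8.594, Carrow 5.758, Harke 6.952, Eskel 8.071.
Rounding to the nearest integer: Dorne 2, Arden 2, Farrow 8, Galen 4, Brisco 9, Carrow 6, Harke 7, Eskel 8 (total 46).
Brisco receives 9.

9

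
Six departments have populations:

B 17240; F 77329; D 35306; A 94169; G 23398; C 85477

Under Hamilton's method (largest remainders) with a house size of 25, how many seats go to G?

Total 332919; standard divisor 332919/25 ≈ 13316.76.
Standard quotas: B 1.2946, F 5.8069, D 2.6512, A 7.0715, G 1.7570, C 6.4188.
Lower quotas: B 1, F 5, D 2, A 7, G 1, C 6 (sum 22, leaving 3 seats).
Remainders in descending order: F 0.8069, G 0.7570, D 0.6512, C 0.4188, B 0.2946, A 0.0715.
Largest remainders: F, G, D receive the extra seats.
G receives 2.

2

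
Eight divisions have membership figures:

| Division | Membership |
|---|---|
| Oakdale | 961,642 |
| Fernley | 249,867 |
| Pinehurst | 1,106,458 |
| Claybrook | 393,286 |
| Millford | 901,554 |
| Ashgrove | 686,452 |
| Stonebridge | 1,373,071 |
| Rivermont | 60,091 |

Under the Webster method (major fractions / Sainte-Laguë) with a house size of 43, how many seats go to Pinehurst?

Standard divisor 5732421/43 ≈ 133312.116; standard quotas: Oakdale 7.213, Fernley 1.874, Pinehurst 8.300, Claybrook 2.950, Millford 6.763, Ashgrove 5.149, Stonebridge 10.300, Rivermont 0.451.
Rounding to the nearest integer gives 7, 2, 8, 3, 7, 5, 10, 0 = 42 seats, so the divisor must be adjusted.
With modified divisor 130500: modified quotas Oakdale 7.369, Fernley 1.915, Pinehurst 8.479, Claybrook 3.014, Millford 6.908, Ashgrove 5.260, Stonebridge 10.522, Rivermont 0.460.
Rounding to the nearest integer: Oakdale 7, Fernley 2, Pinehurst 8, Claybrook 3, Millford 7, Ashgrove 5, Stonebridge 11, Rivermont 0 (total 43).
Pinehurst receives 8.

8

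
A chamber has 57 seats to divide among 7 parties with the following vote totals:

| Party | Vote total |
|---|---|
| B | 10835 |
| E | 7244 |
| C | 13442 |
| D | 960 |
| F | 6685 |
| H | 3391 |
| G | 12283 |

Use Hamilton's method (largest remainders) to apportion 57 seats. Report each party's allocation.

Total 54840; standard divisor 54840/57 ≈ 962.105.
Standard quotas: B 11.2618, E 7.5293, C 13.9714, D 0.9978, F 6.9483, H 3.5246, G 12.7668.
Lower quotas: B 11, E 7, C 13, D 0, F 6, H 3, G 12 (sum 52, leaving 5 seats).
Remainders in descending order: D 0.9978, C 0.9714, F 0.9483, G 0.7668, E 0.5293, H 0.5246, B 0.2618.
Largest remainders: D, C, F, G, E receive the extra seats.

B 11, E 8, C 14, D 1, F 7, H 3, G 13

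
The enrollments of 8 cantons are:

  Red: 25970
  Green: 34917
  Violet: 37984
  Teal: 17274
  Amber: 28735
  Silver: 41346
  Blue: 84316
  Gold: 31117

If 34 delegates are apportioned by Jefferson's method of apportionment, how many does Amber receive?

Standard divisor 301659/34 ≈ 8872.324; standard quotas: Red 2.927, Green 3.935, Violet 4.281, Teal 1.947, Amber 3.239, Silver 4.660, Blue 9.503, Gold 3.507.
Rounding down gives 2, 3, 4, 1, 3, 4, 9, 3 = 29 seats, so the divisor must be adjusted.
With modified divisor 8000: modified quotas Red 3.246, Green 4.365, Violet 4.748, Teal 2.159, Amber 3.592, Silver 5.168, Blue 10.540, Gold 3.890.
Rounding down: Red 3, Green 4, Violet 4, Teal 2, Amber 3, Silver 5, Blue 10, Gold 3 (total 34).
Amber receives 3.

3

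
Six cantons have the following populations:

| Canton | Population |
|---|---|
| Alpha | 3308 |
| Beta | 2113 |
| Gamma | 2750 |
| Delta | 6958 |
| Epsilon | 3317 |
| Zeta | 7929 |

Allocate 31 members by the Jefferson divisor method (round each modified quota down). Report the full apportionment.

Alpha 4, Beta 2, Gamma 3, Delta 8, Epsilon 4, Zeta 10

Standard divisor 26375/31 ≈ 850.806; standard quotas: Alpha 3.888, Beta 2.484, Gamma 3.232, Delta 8.178, Epsilon 3.899, Zeta 9.319.
Rounding down gives 3, 2, 3, 8, 3, 9 = 28 seats, so the divisor must be adjusted.
With modified divisor 780: modified quotas Alpha 4.241, Beta 2.709, Gamma 3.526, Delta 8.921, Epsilon 4.253, Zeta 10.165.
Rounding down: Alpha 4, Beta 2, Gamma 3, Delta 8, Epsilon 4, Zeta 10 (total 31).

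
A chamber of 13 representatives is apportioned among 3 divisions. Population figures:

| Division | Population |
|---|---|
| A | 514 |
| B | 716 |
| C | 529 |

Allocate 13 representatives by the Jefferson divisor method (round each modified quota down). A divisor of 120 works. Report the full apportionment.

A: 4; B: 5; C: 4

With modified divisor 120: modified quotas A 4.283, B 5.967, C 4.408.
Rounding down: A 4, B 5, C 4 (total 13).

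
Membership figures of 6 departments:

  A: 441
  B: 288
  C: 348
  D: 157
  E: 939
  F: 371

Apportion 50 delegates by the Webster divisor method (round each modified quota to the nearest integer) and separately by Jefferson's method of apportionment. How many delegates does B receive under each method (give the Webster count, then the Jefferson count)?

6 and 5

Webster: A 9, B 6, C 7, D 3, E 18, F 7.
Jefferson: A 9, B 5, C 7, D 3, E 19, F 7.
B gets 6 under Webster and 5 under Jefferson.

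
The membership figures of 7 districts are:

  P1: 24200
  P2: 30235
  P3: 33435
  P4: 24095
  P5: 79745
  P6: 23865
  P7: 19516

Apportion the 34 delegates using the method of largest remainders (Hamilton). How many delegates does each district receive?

The standard divisor is 235091/34 ≈ 6914.441.
Standard quotas: P1 3.4999, P2 4.3727, P3 4.8355, P4 3.4847, P5 11.5331, P6 3.4515, P7 2.8225.
Lower quotas: P1 3, P2 4, P3 4, P4 3, P5 11, P6 3, P7 2 (sum 30, leaving 4 seats).
Remainders in descending order: P3 0.8355, P7 0.8225, P5 0.5331, P1 0.4999, P4 0.4847, P6 0.4515, P2 0.3727.
Largest remainders: P3, P7, P5, P1 receive the extra seats.

P1: 4, P2: 4, P3: 5, P4: 3, P5: 12, P6: 3, P7: 3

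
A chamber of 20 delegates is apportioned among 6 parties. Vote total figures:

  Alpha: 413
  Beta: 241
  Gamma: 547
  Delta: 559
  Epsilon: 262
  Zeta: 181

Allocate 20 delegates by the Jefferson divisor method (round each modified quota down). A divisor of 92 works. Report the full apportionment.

Alpha: 4, Beta: 2, Gamma: 5, Delta: 6, Epsilon: 2, Zeta: 1

With modified divisor 92: modified quotas Alpha 4.489, Beta 2.620, Gamma 5.946, Delta 6.076, Epsilon 2.848, Zeta 1.967.
Rounding down: Alpha 4, Beta 2, Gamma 5, Delta 6, Epsilon 2, Zeta 1 (total 20).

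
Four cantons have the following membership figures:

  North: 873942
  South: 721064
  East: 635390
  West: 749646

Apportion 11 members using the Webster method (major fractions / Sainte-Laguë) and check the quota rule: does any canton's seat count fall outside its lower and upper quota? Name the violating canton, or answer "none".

Standard quotas: North 3.226, South 2.662, East 2.345, West 2.767.
Webster allocation: North 3, South 3, East 2, West 3.
Every allocation lies between the lower and upper quota.

none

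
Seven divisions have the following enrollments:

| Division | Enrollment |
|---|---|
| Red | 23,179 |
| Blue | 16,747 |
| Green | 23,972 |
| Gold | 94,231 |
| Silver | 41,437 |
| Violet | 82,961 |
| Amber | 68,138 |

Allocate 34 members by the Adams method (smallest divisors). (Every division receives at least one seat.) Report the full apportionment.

Red 2; Blue 2; Green 3; Gold 9; Silver 4; Violet 8; Amber 6

Standard divisor 350665/34 ≈ 10313.676; standard quotas: Red 2.247, Blue 1.624, Green 2.324, Gold 9.137, Silver 4.018, Violet 8.044, Amber 6.607.
Rounding up gives 3, 2, 3, 10, 5, 9, 7 = 39 seats, so the divisor must be adjusted.
With modified divisor 11722.1: modified quotas Red 1.977, Blue 1.429, Green 2.045, Gold 8.039, Silver 3.535, Violet 7.077, Amber 5.813.
Rounding up: Red 2, Blue 2, Green 3, Gold 9, Silver 4, Violet 8, Amber 6 (total 34).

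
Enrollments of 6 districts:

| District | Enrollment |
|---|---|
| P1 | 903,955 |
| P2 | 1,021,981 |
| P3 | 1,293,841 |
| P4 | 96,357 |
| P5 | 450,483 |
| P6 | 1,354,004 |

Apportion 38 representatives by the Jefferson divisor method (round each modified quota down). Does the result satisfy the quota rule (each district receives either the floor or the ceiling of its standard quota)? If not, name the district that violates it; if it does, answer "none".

none

Standard quotas: P1 6.708, P2 7.584, P3 9.602, P4 0.715, P5 3.343, P6 10.048.
Jefferson allocation: P1 7, P2 8, P3 10, P4 0, P5 3, P6 10.
Every allocation lies between the lower and upper quota.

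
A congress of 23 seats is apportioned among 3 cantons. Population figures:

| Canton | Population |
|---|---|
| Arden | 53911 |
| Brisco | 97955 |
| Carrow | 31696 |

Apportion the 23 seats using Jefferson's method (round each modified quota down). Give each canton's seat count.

Arden 7, Brisco 12, Carrow 4

Standard divisor 183562/23 ≈ 7980.957; standard quotas: Arden 6.755, Brisco 12.274, Carrow 3.971.
Rounding down gives 6, 12, 3 = 21 seats, so the divisor must be adjusted.
With modified divisor 7600: modified quotas Arden 7.094, Brisco 12.889, Carrow 4.171.
Rounding down: Arden 7, Brisco 12, Carrow 4 (total 23).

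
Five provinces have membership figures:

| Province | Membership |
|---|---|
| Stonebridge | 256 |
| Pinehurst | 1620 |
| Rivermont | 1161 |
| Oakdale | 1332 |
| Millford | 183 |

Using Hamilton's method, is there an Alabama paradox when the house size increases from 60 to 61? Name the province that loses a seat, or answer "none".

Millford

At 60 seats: Stonebridge 3, Pinehurst 21, Rivermont 15, Oakdale 18, Millford 3.
At 61 seats: Stonebridge 3, Pinehurst 22, Rivermont 16, Oakdale 18, Millford 2.
Millford drops from 3 to 2.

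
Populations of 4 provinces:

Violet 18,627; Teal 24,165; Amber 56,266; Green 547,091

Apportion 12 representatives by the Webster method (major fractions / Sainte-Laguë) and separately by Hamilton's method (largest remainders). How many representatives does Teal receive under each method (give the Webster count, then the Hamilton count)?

0 and 1

Webster: Violet 0, Teal 0, Amber 1, Green 11.
Hamilton: Violet 0, Teal 1, Amber 1, Green 10.
Teal gets 0 under Webster and 1 under Hamilton.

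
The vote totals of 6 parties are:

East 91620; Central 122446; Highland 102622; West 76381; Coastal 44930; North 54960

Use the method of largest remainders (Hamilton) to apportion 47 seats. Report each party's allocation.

Total 492959; standard divisor 492959/47 ≈ 10488.489.
Standard quotas: East 8.7353, Central 11.6743, Highland 9.7842, West 7.2824, Coastal 4.2837, North 5.2400.
Lower quotas: East 8, Central 11, Highland 9, West 7, Coastal 4, North 5 (sum 44, leaving 3 seats).
Remainders in descending order: Highland 0.7842, East 0.7353, Central 0.6743, Coastal 0.2837, West 0.2824, North 0.2400.
The surplus seats go to Highland, East, Central.

East 9, Central 12, Highland 10, West 7, Coastal 4, North 5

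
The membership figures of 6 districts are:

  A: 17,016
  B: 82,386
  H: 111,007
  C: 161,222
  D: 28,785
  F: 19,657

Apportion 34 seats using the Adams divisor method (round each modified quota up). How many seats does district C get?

Standard divisor 420073/34 ≈ 12355.088; standard quotas: A 1.377, B 6.668, H 8.985, C 13.049, D 2.330, F 1.591.
Rounding up gives 2, 7, 9, 14, 3, 2 = 37 seats, so the divisor must be adjusted.
With modified divisor 13800: modified quotas A 1.233, B 5.970, H 8.044, C 11.683, D 2.086, F 1.424.
Rounding up: A 2, B 6, H 9, C 12, D 3, F 2 (total 34).
C receives 12.

12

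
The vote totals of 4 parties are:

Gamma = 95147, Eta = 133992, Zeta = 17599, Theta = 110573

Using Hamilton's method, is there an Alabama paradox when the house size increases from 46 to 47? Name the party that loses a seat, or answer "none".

Zeta

At 46 seats: Gamma 12, Eta 17, Zeta 3, Theta 14.
At 47 seats: Gamma 12, Eta 18, Zeta 2, Theta 15.
Zeta drops from 3 to 2.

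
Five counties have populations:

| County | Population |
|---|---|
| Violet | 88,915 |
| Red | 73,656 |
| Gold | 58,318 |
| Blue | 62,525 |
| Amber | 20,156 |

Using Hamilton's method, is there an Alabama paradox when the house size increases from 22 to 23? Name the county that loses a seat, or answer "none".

At 22 seats: Violet 6, Red 5, Gold 4, Blue 5, Amber 2.
At 23 seats: Violet 7, Red 6, Gold 4, Blue 5, Amber 1.
Amber drops from 2 to 1.

Amber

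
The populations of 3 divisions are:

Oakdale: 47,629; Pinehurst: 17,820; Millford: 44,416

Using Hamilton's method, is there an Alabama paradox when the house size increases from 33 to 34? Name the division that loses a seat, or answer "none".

At 33 seats: Oakdale 14, Pinehurst 6, Millford 13.
At 34 seats: Oakdale 15, Pinehurst 5, Millford 14.
Pinehurst drops from 6 to 5.

Pinehurst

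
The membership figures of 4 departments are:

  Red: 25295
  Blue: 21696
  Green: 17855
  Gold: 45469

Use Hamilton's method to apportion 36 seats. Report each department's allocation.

The standard divisor is 110315/36 ≈ 3064.306.
Standard quotas: Red 8.2547, Blue 7.0802, Green 5.8268, Gold 14.8383.
Lower quotas: Red 8, Blue 7, Green 5, Gold 14 (sum 34, leaving 2 seats).
Remainders in descending order: Gold 0.8383, Green 0.8268, Red 0.2547, Blue 0.0802.
Largest remainders: Gold, Green receive the extra seats.

Red=8; Blue=7; Green=6; Gold=15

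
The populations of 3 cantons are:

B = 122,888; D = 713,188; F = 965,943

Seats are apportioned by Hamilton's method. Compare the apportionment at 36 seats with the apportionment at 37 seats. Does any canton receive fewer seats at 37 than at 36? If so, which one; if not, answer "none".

B

At 36 seats: B 3, D 14, F 19.
At 37 seats: B 2, D 15, F 20.
B drops from 3 to 2.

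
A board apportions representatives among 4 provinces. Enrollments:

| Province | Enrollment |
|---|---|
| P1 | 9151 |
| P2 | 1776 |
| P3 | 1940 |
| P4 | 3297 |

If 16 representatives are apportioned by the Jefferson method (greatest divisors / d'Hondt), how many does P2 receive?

1

Standard divisor 16164/16 ≈ 1010.25; standard quotas: P1 9.058, P2 1.758, P3 1.920, P4 3.264.
Rounding down gives 9, 1, 1, 3 = 14 seats, so the divisor must be adjusted.
With modified divisor 900: modified quotas P1 10.168, P2 1.973, P3 2.156, P4 3.663.
Rounding down: P1 10, P2 1, P3 2, P4 3 (total 16).
P2 receives 1.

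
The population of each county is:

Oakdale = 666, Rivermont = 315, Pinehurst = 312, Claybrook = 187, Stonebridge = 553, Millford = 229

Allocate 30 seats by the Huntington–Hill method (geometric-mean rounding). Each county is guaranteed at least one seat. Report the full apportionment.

Oakdale 9, Rivermont 4, Pinehurst 4, Claybrook 3, Stonebridge 7, Millford 3

With divisor 75: modified quotas Oakdale 8.880, Rivermont 4.200, Pinehurst 4.160, Claybrook 2.493, Stonebridge 7.373, Millford 3.053.
Geometric-mean thresholds: Oakdale √(8·9)=8.485, Rivermont √(4·5)=4.472, Pinehurst √(4·5)=4.472, Claybrook √(2·3)=2.449, Stonebridge √(7·8)=7.483, Millford √(3·4)=3.464.
Each quota rounded against its threshold gives Oakdale 9, Rivermont 4, Pinehurst 4, Claybrook 3, Stonebridge 7, Millford 3 (total 30).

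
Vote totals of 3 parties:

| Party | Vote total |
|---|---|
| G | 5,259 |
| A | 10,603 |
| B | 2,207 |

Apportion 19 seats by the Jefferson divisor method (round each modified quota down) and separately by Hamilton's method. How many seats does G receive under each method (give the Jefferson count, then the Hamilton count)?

Jefferson: G 5, A 12, B 2.
Hamilton: G 6, A 11, B 2.
G gets 5 under Jefferson and 6 under Hamilton.

5 and 6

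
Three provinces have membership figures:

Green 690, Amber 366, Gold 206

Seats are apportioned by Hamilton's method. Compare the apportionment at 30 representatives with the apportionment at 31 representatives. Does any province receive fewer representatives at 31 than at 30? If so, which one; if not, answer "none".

At 30 seats: Green 16, Amber 9, Gold 5.
At 31 seats: Green 17, Amber 9, Gold 5.
No province's allocation decreased.

none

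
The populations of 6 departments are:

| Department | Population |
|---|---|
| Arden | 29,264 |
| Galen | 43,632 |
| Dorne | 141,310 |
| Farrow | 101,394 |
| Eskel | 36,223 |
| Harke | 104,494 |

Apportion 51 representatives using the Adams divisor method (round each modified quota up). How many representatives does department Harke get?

Standard divisor 456317/51 ≈ 8947.392; standard quotas: Arden 3.271, Galen 4.877, Dorne 15.793, Farrow 11.332, Eskel 4.048, Harke 11.679.
Rounding up gives 4, 5, 16, 12, 5, 12 = 54 seats, so the divisor must be adjusted.
With modified divisor 9460: modified quotas Arden 3.093, Galen 4.612, Dorne 14.938, Farrow 10.718, Eskel 3.829, Harke 11.046.
Rounding up: Arden 4, Galen 5, Dorne 15, Farrow 11, Eskel 4, Harke 12 (total 51).
Harke receives 12.

12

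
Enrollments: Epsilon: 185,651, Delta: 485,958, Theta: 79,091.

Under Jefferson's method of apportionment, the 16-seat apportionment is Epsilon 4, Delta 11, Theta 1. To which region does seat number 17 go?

Delta

Priority for the next seat is population ÷ (current seats + 1).
Priorities: Epsilon 37130.200, Delta 40496.500, Theta 39545.500.
Highest priority: Delta.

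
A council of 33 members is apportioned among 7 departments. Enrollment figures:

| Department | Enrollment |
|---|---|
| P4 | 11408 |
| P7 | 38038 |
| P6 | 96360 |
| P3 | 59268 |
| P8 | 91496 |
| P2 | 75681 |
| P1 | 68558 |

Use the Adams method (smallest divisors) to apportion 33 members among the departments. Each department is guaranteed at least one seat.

Standard divisor 440809/33 ≈ 13357.848; standard quotas: P4 0.854, P7 2.848, P6 7.214, P3 4.437, P8 6.850, P2 5.666, P1 5.132.
Rounding up gives 1, 3, 8, 5, 7, 6, 6 = 36 seats, so the divisor must be adjusted.
With modified divisor 15000: modified quotas P4 0.761, P7 2.536, P6 6.424, P3 3.951, P8 6.100, P2 5.045, P1 4.571.
Rounding up: P4 1, P7 3, P6 7, P3 4, P8 7, P2 6, P1 5 (total 33).

P4: 1, P7: 3, P6: 7, P3: 4, P8: 7, P2: 6, P1: 5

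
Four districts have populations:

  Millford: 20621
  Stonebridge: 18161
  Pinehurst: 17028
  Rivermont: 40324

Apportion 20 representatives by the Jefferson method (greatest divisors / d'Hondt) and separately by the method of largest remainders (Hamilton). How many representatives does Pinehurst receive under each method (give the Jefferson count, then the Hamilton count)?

Jefferson: Millford 4, Stonebridge 4, Pinehurst 3, Rivermont 9.
Hamilton: Millford 4, Stonebridge 4, Pinehurst 4, Rivermont 8.
Pinehurst gets 3 under Jefferson and 4 under Hamilton.

3 and 4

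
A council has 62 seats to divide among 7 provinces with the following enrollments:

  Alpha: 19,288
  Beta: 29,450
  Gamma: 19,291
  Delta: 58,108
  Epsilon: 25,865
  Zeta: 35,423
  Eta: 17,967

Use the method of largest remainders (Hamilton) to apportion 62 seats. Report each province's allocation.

Standard divisor: 205392 ÷ 62 ≈ 3312.774.
Standard quotas: Alpha 5.8223, Beta 8.8898, Gamma 5.8232, Delta 17.5406, Epsilon 7.8077, Zeta 10.6929, Eta 5.4236.
Lower quotas: Alpha 5, Beta 8, Gamma 5, Delta 17, Epsilon 7, Zeta 10, Eta 5 (sum 57, leaving 5 seats).
Remainders in descending order: Beta 0.8898, Gamma 0.8232, Alpha 0.8223, Epsilon 0.8077, Zeta 0.6929, Delta 0.5406, Eta 0.4236.
Largest remainders: Beta, Gamma, Alpha, Epsilon, Zeta receive the extra seats.

Alpha: 6; Beta: 9; Gamma: 6; Delta: 17; Epsilon: 8; Zeta: 11; Eta: 5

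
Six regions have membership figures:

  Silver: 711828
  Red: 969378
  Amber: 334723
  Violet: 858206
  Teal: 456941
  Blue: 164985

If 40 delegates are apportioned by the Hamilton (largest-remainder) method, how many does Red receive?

The standard divisor is 3496061/40 ≈ 87401.525.
Standard quotas: Silver 8.1443, Red 11.0911, Amber 3.8297, Violet 9.8191, Teal 5.2281, Blue 1.8877.
Lower quotas: Silver 8, Red 11, Amber 3, Violet 9, Teal 5, Blue 1 (sum 37, leaving 3 seats).
Remainders in descending order: Blue 0.8877, Amber 0.8297, Violet 0.8191, Teal 0.2281, Silver 0.1443, Red 0.0911.
The surplus seats go to Blue, Amber, Violet.
Red receives 11.

11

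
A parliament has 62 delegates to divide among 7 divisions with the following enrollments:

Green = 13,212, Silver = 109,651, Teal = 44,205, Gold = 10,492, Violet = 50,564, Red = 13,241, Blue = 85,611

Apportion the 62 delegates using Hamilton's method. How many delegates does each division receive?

The standard divisor is 326976/62 ≈ 5273.806.
Standard quotas: Green 2.5052, Silver 20.7916, Teal 8.3820, Gold 1.9895, Violet 9.5878, Red 2.5107, Blue 16.2332.
Lower quotas: Green 2, Silver 20, Teal 8, Gold 1, Violet 9, Red 2, Blue 16 (sum 58, leaving 4 seats).
Remainders in descending order: Gold 0.9895, Silver 0.7916, Violet 0.5878, Red 0.5107, Green 0.5052, Teal 0.3820, Blue 0.2332.
Largest remainders: Gold, Silver, Violet, Red receive the extra seats.

Green=2; Silver=21; Teal=8; Gold=2; Violet=10; Red=3; Blue=16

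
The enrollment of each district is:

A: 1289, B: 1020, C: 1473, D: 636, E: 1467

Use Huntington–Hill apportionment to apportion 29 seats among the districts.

A: 7; B: 5; C: 7; D: 3; E: 7

With divisor 198: modified quotas A 6.510, B 5.152, C 7.439, D 3.212, E 7.409.
Geometric-mean thresholds: A √(6·7)=6.481, B √(5·6)=5.477, C √(7·8)=7.483, D √(3·4)=3.464, E √(7·8)=7.483.
Each quota rounded against its threshold gives A 7, B 5, C 7, D 3, E 7 (total 29).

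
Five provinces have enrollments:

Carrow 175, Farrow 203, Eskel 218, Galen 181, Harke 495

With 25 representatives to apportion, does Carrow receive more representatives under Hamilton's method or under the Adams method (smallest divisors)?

Adams

Hamilton: Carrow 3, Farrow 4, Eskel 4, Galen 4, Harke 10.
Adams: Carrow 4, Farrow 4, Eskel 4, Galen 4, Harke 9.
Carrow gets 3 under Hamilton and 4 under Adams.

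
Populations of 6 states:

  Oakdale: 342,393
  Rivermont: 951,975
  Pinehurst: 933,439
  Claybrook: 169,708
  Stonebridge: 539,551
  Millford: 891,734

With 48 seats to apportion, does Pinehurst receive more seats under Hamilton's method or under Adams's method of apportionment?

Hamilton: Oakdale 4, Rivermont 12, Pinehurst 12, Claybrook 2, Stonebridge 7, Millford 11.
Adams: Oakdale 5, Rivermont 12, Pinehurst 11, Claybrook 2, Stonebridge 7, Millford 11.
Pinehurst gets 12 under Hamilton and 11 under Adams.

Hamilton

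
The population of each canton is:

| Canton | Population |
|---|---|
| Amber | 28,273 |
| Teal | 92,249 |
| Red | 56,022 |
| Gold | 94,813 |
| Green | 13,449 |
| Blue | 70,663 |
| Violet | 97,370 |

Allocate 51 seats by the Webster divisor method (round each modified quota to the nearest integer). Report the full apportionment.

Standard divisor 452839/51 ≈ 8879.196; standard quotas: Amber 3.184, Teal 10.389, Red 6.309, Gold 10.678, Green 1.515, Blue 7.958, Violet 10.966.
Rounding to the nearest integer gives Amber 3, Teal 10, Red 6, Gold 11, Green 2, Blue 8, Violet 11 — total 51, matching the house size, so no adjustment is needed.

Amber=3, Teal=10, Red=6, Gold=11, Green=2, Blue=8, Violet=11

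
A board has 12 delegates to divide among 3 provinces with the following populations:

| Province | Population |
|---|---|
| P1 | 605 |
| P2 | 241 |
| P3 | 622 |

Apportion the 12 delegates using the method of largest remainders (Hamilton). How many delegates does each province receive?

P1 5; P2 2; P3 5

The standard divisor is 1468/12 ≈ 122.333.
Standard quotas: P1 4.946, P2 1.970, P3 5.084.
Lower quotas: P1 4, P2 1, P3 5 (sum 10, leaving 2 seats).
Remainders in descending order: P2 0.970, P1 0.946, P3 0.084.
The surplus seats go to P2, P1.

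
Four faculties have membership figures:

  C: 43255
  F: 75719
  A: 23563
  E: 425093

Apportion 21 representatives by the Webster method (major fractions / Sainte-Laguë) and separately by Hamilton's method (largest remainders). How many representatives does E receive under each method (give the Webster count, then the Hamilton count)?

Webster: C 2, F 3, A 1, E 15.
Hamilton: C 1, F 3, A 1, E 16.
E gets 15 under Webster and 16 under Hamilton.

15 and 16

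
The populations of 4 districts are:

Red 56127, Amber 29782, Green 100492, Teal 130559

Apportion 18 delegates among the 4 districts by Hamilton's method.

Red 3, Amber 2, Green 6, Teal 7

The standard divisor is 316960/18 ≈ 17608.889.
Standard quotas: Red 3.1874, Amber 1.6913, Green 5.7069, Teal 7.4144.
Lower quotas: Red 3, Amber 1, Green 5, Teal 7 (sum 16, leaving 2 seats).
Remainders in descending order: Green 0.7069, Amber 0.6913, Teal 0.4144, Red 0.1874.
Largest remainders: Green, Amber receive the extra seats.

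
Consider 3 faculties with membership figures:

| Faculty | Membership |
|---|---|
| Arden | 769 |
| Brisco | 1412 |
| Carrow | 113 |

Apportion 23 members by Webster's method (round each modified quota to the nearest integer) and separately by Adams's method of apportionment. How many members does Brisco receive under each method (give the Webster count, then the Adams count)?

14 and 13

Webster: Arden 8, Brisco 14, Carrow 1.
Adams: Arden 8, Brisco 13, Carrow 2.
Brisco gets 14 under Webster and 13 under Adams.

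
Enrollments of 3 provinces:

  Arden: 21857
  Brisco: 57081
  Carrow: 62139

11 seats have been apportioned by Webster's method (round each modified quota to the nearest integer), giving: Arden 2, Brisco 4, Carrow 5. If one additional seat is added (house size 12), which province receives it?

Priority for the next seat is population ÷ (current seats + 0.5).
Priorities: Arden 8742.800, Brisco 12684.667, Carrow 11298.000.
Highest priority: Brisco.

Brisco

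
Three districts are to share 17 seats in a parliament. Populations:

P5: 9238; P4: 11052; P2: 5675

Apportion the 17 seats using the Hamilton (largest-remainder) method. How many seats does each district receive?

P5: 6, P4: 7, P2: 4

Standard divisor: 25965 ÷ 17 ≈ 1527.353.
Standard quotas: P5 6.0484, P4 7.2360, P2 3.7156.
Lower quotas: P5 6, P4 7, P2 3 (sum 16, leaving 1 seat).
Remainders in descending order: P2 0.7156, P4 0.2360, P5 0.0484.
Largest remainder: P2 receives the extra seat.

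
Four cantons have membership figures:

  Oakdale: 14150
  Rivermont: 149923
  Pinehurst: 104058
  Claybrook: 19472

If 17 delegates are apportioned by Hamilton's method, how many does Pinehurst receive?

The standard divisor is 287603/17 ≈ 16917.824.
Standard quotas: Oakdale 0.8364, Rivermont 8.8618, Pinehurst 6.1508, Claybrook 1.1510.
Lower quotas: Oakdale 0, Rivermont 8, Pinehurst 6, Claybrook 1 (sum 15, leaving 2 seats).
Remainders in descending order: Rivermont 0.8618, Oakdale 0.8364, Claybrook 0.1510, Pinehurst 0.1508.
The surplus seats go to Rivermont, Oakdale.
Pinehurst receives 6.

6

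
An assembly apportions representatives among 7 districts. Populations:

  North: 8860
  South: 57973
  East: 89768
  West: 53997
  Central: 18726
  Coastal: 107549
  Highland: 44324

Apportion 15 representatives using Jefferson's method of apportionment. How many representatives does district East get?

Standard divisor 381197/15 ≈ 25413.133; standard quotas: North 0.349, South 2.281, East 3.532, West 2.125, Central 0.737, Coastal 4.232, Highland 1.744.
Rounding down gives 0, 2, 3, 2, 0, 4, 1 = 12 seats, so the divisor must be adjusted.
With modified divisor 20400: modified quotas North 0.434, South 2.842, East 4.400, West 2.647, Central 0.918, Coastal 5.272, Highland 2.173.
Rounding down: North 0, South 2, East 4, West 2, Central 0, Coastal 5, Highland 2 (total 15).
East receives 4.

4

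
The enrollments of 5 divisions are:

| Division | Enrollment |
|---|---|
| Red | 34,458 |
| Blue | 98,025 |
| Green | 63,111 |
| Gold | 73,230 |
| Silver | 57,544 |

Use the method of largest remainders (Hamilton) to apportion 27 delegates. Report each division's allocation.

Red=3, Blue=8, Green=5, Gold=6, Silver=5

The standard divisor is 326368/27 ≈ 12087.704.
Standard quotas: Red 2.8507, Blue 8.1095, Green 5.2211, Gold 6.0582, Silver 4.7605.
Lower quotas: Red 2, Blue 8, Green 5, Gold 6, Silver 4 (sum 25, leaving 2 seats).
Remainders in descending order: Red 0.8507, Silver 0.7605, Green 0.2211, Blue 0.1095, Gold 0.0582.
Largest remainders: Red, Silver receive the extra seats.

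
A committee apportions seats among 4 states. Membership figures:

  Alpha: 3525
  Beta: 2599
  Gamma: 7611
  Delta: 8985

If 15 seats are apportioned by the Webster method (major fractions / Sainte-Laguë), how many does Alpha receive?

2

Standard divisor 22720/15 ≈ 1514.667; standard quotas: Alpha 2.327, Beta 1.716, Gamma 5.025, Delta 5.932.
Rounding to the nearest integer gives Alpha 2, Beta 2, Gamma 5, Delta 6 — total 15, matching the house size, so no adjustment is needed.
Alpha receives 2.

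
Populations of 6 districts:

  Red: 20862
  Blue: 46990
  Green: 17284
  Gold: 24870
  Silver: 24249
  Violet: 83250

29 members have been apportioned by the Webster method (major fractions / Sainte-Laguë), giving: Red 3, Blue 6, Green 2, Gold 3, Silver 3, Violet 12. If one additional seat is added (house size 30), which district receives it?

Blue

Priority for the next seat is population ÷ (current seats + 0.5).
Priorities: Red 5960.571, Blue 7229.231, Green 6913.600, Gold 7105.714, Silver 6928.286, Violet 6660.000.
Highest priority: Blue.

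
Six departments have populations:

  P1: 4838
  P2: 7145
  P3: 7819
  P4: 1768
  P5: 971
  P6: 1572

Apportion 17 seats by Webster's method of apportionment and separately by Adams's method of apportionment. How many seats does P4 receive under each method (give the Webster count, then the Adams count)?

Webster: P1 3, P2 5, P3 6, P4 1, P5 1, P6 1.
Adams: P1 3, P2 5, P3 5, P4 2, P5 1, P6 1.
P4 gets 1 under Webster and 2 under Adams.

1 and 2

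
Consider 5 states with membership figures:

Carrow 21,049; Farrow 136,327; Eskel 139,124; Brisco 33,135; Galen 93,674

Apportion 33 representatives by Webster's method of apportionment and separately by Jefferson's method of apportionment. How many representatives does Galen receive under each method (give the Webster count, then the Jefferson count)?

7 and 8

Webster: Carrow 2, Farrow 10, Eskel 11, Brisco 3, Galen 7.
Jefferson: Carrow 1, Farrow 11, Eskel 11, Brisco 2, Galen 8.
Galen gets 7 under Webster and 8 under Jefferson.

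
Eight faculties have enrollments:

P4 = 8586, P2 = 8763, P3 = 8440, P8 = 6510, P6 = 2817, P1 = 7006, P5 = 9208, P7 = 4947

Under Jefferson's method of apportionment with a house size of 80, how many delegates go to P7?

7

Standard divisor 56277/80 ≈ 703.462; standard quotas: P4 12.205, P2 12.457, P3 11.998, P8 9.254, P6 4.004, P1 9.959, P5 13.090, P7 7.032.
Rounding down gives 12, 12, 11, 9, 4, 9, 13, 7 = 77 seats, so the divisor must be adjusted.
With modified divisor 670: modified quotas P4 12.815, P2 13.079, P3 12.597, P8 9.716, P6 4.204, P1 10.457, P5 13.743, P7 7.384.
Rounding down: P4 12, P2 13, P3 12, P8 9, P6 4, P1 10, P5 13, P7 7 (total 80).
P7 receives 7.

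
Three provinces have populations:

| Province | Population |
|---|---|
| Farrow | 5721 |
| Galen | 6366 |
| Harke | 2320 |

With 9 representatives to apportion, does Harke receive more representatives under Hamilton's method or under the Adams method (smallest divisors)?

Hamilton: Farrow 4, Galen 4, Harke 1.
Adams: Farrow 3, Galen 4, Harke 2.
Harke gets 1 under Hamilton and 2 under Adams.

Adams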